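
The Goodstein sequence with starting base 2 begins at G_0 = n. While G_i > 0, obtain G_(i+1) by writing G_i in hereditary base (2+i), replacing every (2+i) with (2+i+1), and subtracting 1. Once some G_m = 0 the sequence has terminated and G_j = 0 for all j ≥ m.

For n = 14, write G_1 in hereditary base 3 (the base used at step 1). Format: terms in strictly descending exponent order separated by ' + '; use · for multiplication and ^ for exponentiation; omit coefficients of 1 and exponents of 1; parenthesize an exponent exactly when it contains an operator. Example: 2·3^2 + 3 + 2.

base 2: 14 = 2^(2 + 1) + 2^2 + 2; at 3: 3^(3 + 1) + 3^3 + 3 = 111; next = 110
base 3: 110 = 3^(3 + 1) + 3^3 + 2; at 4: 4^(4 + 1) + 4^4 + 2 = 1282; next = 1281

3^(3 + 1) + 3^3 + 2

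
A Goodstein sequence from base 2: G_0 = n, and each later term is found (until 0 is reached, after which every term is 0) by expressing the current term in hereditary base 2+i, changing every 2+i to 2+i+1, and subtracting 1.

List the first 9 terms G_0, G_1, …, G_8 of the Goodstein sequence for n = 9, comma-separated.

9, 81, 1023, 9842, 140743, 2471826, 50333399, 1162263921, 30000003325

base 2: 9 = 2^(2 + 1) + 1; at 3: 3^(3 + 1) + 1 = 82; next = 81
base 3: 81 = 3^(3 + 1); at 4: 4^(4 + 1) = 1024; next = 1023
base 4: 1023 = 3·4^4 + 3·4^3 + 3·4^2 + 3·4 + 3; at 5: 3·5^5 + 3·5^3 + 3·5^2 + 3·5 + 3 = 9843; next = 9842
base 5: 9842 = 3·5^5 + 3·5^3 + 3·5^2 + 3·5 + 2; at 6: 3·6^6 + 3·6^3 + 3·6^2 + 3·6 + 2 = 140744; next = 140743
base 6: 140743 = 3·6^6 + 3·6^3 + 3·6^2 + 3·6 + 1; at 7: 3·7^7 + 3·7^3 + 3·7^2 + 3·7 + 1 = 2471827; next = 2471826
base 7: 2471826 = 3·7^7 + 3·7^3 + 3·7^2 + 3·7; at 8: 3·8^8 + 3·8^3 + 3·8^2 + 3·8 = 50333400; next = 50333399
base 8: 50333399 = 3·8^8 + 3·8^3 + 3·8^2 + 2·8 + 7; at 9: 3·9^9 + 3·9^3 + 3·9^2 + 2·9 + 7 = 1162263922; next = 1162263921
base 9: 1162263921 = 3·9^9 + 3·9^3 + 3·9^2 + 2·9 + 6; at 10: 3·10^10 + 3·10^3 + 3·10^2 + 2·10 + 6 = 30000003326; next = 30000003325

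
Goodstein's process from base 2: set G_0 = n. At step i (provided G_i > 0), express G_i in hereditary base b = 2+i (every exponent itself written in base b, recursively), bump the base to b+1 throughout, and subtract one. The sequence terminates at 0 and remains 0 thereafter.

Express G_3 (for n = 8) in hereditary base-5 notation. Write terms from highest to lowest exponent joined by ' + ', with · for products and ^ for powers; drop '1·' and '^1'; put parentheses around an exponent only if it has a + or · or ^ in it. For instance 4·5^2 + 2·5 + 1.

(0) 8|_2 = 2^(2 + 1) ↦ 3^(3 + 1)|_3 = 81 ⇒ 80
(1) 80|_3 = 2·3^3 + 2·3^2 + 2·3 + 2 ↦ 2·4^4 + 2·4^2 + 2·4 + 2|_4 = 554 ⇒ 553
(2) 553|_4 = 2·4^4 + 2·4^2 + 2·4 + 1 ↦ 2·5^5 + 2·5^2 + 2·5 + 1|_5 = 6311 ⇒ 6310
(3) 6310|_5 = 2·5^5 + 2·5^2 + 2·5 ↦ 2·6^6 + 2·6^2 + 2·6|_6 = 93396 ⇒ 93395

2·5^5 + 2·5^2 + 2·5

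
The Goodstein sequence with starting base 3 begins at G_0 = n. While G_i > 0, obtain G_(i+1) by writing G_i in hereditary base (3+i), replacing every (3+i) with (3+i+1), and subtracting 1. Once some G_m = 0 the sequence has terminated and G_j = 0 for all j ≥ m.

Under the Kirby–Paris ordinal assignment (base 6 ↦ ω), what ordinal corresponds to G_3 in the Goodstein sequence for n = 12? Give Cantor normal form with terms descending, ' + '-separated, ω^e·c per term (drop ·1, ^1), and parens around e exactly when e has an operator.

ω^2 + 1

step 0: 12 = 3^2 + 3; sub 4 for 3: 4^2 + 4; = 20; G_1 = 20−1 = 19
step 1: 19 = 4^2 + 3; sub 5 for 4: 5^2 + 3; = 28; G_2 = 28−1 = 27
step 2: 27 = 5^2 + 2; sub 6 for 5: 6^2 + 2; = 38; G_3 = 38−1 = 37
step 3: 37 = 6^2 + 1; sub 7 for 6: 7^2 + 1; = 50; G_4 = 50−1 = 49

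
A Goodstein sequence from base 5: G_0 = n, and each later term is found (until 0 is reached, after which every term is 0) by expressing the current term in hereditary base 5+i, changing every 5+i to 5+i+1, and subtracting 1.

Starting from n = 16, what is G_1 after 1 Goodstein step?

i=0: 16 = 3·5 + 1 (b=5); 5→6: 3·6 + 1 = 19; 19−1 = 18
i=1: 18 = 3·6 (b=6); 6→7: 3·7 = 21; 21−1 = 20

18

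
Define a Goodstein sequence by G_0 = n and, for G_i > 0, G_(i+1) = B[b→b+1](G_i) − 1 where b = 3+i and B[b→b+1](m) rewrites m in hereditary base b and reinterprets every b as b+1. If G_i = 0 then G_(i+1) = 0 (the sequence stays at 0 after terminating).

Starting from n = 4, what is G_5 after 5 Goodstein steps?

[0] 4 ≡ 3 + 1 (base 3). Lift 4: 5. −1: 4.
[1] 4 ≡ 4 (base 4). Lift 5: 5. −1: 4.
[2] 4 ≡ 4 (base 5). Lift 6: 4. −1: 3.
[3] 3 ≡ 3 (base 6). Lift 7: 3. −1: 2.
[4] 2 ≡ 2 (base 7). Lift 8: 2. −1: 1.
[5] 1 ≡ 1 (base 8). Lift 9: 1. −1: 0.

1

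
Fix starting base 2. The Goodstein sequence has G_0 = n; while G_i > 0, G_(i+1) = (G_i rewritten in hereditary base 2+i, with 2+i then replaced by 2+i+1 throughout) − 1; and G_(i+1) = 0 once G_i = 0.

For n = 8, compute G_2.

553

G_0 = 8. HB_2(8) = 2^(2 + 1). Bump = 81. G_1 = 80.
G_1 = 80. HB_3(80) = 2·3^3 + 2·3^2 + 2·3 + 2. Bump = 554. G_2 = 553.
G_2 = 553. HB_4(553) = 2·4^4 + 2·4^2 + 2·4 + 1. Bump = 6311. G_3 = 6310.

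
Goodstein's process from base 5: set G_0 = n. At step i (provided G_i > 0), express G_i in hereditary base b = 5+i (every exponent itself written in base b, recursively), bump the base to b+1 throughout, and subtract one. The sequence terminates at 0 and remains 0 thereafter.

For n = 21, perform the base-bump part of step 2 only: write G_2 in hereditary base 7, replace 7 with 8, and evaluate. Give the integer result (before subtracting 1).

30

base 5: 21 = 4·5 + 1; at 6: 4·6 + 1 = 25; next = 24
base 6: 24 = 4·6; at 7: 4·7 = 28; next = 27
base 7: 27 = 3·7 + 6; at 8: 3·8 + 6 = 30; next = 29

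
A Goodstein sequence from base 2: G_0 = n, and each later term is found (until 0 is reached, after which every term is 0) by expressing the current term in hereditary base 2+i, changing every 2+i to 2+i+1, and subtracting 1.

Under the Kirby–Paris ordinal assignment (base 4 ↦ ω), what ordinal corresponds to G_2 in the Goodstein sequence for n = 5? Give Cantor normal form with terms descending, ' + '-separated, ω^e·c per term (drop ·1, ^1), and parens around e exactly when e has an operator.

ω^3·3 + ω^2·3 + ω·3 + 3

base 2: 5 = 2^2 + 1; at 3: 3^3 + 1 = 28; next = 27
base 3: 27 = 3^3; at 4: 4^4 = 256; next = 255
base 4: 255 = 3·4^3 + 3·4^2 + 3·4 + 3; at 5: 3·5^3 + 3·5^2 + 3·5 + 3 = 468; next = 467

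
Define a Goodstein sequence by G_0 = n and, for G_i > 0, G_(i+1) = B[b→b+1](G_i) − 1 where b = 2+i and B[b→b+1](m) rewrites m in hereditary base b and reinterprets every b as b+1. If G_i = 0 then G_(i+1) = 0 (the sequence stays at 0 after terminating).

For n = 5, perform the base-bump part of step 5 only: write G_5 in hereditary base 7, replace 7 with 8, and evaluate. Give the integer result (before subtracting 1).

1752

base 2: 5 = 2^2 + 1; at 3: 3^3 + 1 = 28; next = 27
base 3: 27 = 3^3; at 4: 4^4 = 256; next = 255
base 4: 255 = 3·4^3 + 3·4^2 + 3·4 + 3; at 5: 3·5^3 + 3·5^2 + 3·5 + 3 = 468; next = 467
base 5: 467 = 3·5^3 + 3·5^2 + 3·5 + 2; at 6: 3·6^3 + 3·6^2 + 3·6 + 2 = 776; next = 775
base 6: 775 = 3·6^3 + 3·6^2 + 3·6 + 1; at 7: 3·7^3 + 3·7^2 + 3·7 + 1 = 1198; next = 1197
base 7: 1197 = 3·7^3 + 3·7^2 + 3·7; at 8: 3·8^3 + 3·8^2 + 3·8 = 1752; next = 1751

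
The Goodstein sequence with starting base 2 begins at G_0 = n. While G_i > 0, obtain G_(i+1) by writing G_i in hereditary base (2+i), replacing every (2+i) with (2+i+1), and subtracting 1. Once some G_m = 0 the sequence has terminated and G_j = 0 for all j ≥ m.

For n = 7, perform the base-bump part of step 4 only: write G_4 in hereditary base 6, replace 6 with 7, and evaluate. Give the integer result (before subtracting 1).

step 0: 7 = 2^2 + 2 + 1; sub 3 for 2: 3^3 + 3 + 1; = 31; G_1 = 31−1 = 30
step 1: 30 = 3^3 + 3; sub 4 for 3: 4^4 + 4; = 260; G_2 = 260−1 = 259
step 2: 259 = 4^4 + 3; sub 5 for 4: 5^5 + 3; = 3128; G_3 = 3128−1 = 3127
step 3: 3127 = 5^5 + 2; sub 6 for 5: 6^6 + 2; = 46658; G_4 = 46658−1 = 46657

823544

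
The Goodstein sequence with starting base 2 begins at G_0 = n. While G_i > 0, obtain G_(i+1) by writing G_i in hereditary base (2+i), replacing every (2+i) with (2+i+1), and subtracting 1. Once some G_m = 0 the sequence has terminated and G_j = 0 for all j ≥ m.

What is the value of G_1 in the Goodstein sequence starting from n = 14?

G_0=14  [base 2] 2^(2 + 1) + 2^2 + 2  →[2↦3]→  3^(3 + 1) + 3^3 + 3 = 111  −1 ⇒ G_1=110
G_1=110  [base 3] 3^(3 + 1) + 3^3 + 2  →[3↦4]→  4^(4 + 1) + 4^4 + 2 = 1282  −1 ⇒ G_2=1281

110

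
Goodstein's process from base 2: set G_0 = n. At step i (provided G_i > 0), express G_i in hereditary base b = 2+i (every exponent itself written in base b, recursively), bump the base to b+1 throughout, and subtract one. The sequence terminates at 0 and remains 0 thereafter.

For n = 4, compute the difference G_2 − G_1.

15

i=0: 4 = 2^2 (b=2); 2→3: 3^3 = 27; 27−1 = 26
i=1: 26 = 2·3^2 + 2·3 + 2 (b=3); 3→4: 2·4^2 + 2·4 + 2 = 42; 42−1 = 41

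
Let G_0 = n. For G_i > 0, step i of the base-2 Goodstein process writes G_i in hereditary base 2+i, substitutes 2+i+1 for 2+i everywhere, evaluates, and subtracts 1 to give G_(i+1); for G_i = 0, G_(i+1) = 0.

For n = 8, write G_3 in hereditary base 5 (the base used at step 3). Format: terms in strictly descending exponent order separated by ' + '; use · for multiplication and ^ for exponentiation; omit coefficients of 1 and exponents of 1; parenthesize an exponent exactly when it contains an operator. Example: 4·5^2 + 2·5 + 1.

2·5^5 + 2·5^2 + 2·5

8 —HB2→ 2^(2 + 1) —bump→ 3^(3 + 1) = 81 —(−1)→ 80
80 —HB3→ 2·3^3 + 2·3^2 + 2·3 + 2 —bump→ 2·4^4 + 2·4^2 + 2·4 + 2 = 554 —(−1)→ 553
553 —HB4→ 2·4^4 + 2·4^2 + 2·4 + 1 —bump→ 2·5^5 + 2·5^2 + 2·5 + 1 = 6311 —(−1)→ 6310
6310 —HB5→ 2·5^5 + 2·5^2 + 2·5 —bump→ 2·6^6 + 2·6^2 + 2·6 = 93396 —(−1)→ 93395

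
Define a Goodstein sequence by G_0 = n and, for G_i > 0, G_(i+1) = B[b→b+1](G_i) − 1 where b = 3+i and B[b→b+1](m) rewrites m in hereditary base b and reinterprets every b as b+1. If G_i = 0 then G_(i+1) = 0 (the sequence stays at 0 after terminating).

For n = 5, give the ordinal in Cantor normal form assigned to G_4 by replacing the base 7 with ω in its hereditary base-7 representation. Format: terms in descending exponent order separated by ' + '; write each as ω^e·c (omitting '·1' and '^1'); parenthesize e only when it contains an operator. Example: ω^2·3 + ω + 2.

4

G_0=5  [base 3] 3 + 2  →[3↦4]→  4 + 2 = 6  −1 ⇒ G_1=5
G_1=5  [base 4] 4 + 1  →[4↦5]→  5 + 1 = 6  −1 ⇒ G_2=5
G_2=5  [base 5] 5  →[5↦6]→  6 = 6  −1 ⇒ G_3=5
G_3=5  [base 6] 5  →[6↦7]→  5 = 5  −1 ⇒ G_4=4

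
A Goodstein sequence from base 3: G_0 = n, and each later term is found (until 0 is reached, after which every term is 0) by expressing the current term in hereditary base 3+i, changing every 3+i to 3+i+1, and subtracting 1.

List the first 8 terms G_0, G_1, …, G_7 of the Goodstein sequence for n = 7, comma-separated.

G_0=7  [base 3] 2·3 + 1  →[3↦4]→  2·4 + 1 = 9  −1 ⇒ G_1=8
G_1=8  [base 4] 2·4  →[4↦5]→  2·5 = 10  −1 ⇒ G_2=9
G_2=9  [base 5] 5 + 4  →[5↦6]→  6 + 4 = 10  −1 ⇒ G_3=9
G_3=9  [base 6] 6 + 3  →[6↦7]→  7 + 3 = 10  −1 ⇒ G_4=9
G_4=9  [base 7] 7 + 2  →[7↦8]→  8 + 2 = 10  −1 ⇒ G_5=9
G_5=9  [base 8] 8 + 1  →[8↦9]→  9 + 1 = 10  −1 ⇒ G_6=9
G_6=9  [base 9] 9  →[9↦10]→  10 = 10  −1 ⇒ G_7=9

7, 8, 9, 9, 9, 9, 9, 9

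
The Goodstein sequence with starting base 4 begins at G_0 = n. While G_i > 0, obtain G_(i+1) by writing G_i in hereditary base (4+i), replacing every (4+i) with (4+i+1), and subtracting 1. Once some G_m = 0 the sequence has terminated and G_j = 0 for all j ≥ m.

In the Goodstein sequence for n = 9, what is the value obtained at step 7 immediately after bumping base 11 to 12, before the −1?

(0) 9|_4 = 2·4 + 1 ↦ 2·5 + 1|_5 = 11 ⇒ 10
(1) 10|_5 = 2·5 ↦ 2·6|_6 = 12 ⇒ 11
(2) 11|_6 = 6 + 5 ↦ 7 + 5|_7 = 12 ⇒ 11
(3) 11|_7 = 7 + 4 ↦ 8 + 4|_8 = 12 ⇒ 11
(4) 11|_8 = 8 + 3 ↦ 9 + 3|_9 = 12 ⇒ 11
(5) 11|_9 = 9 + 2 ↦ 10 + 2|_10 = 12 ⇒ 11
(6) 11|_10 = 10 + 1 ↦ 11 + 1|_11 = 12 ⇒ 11
(7) 11|_11 = 11 ↦ 12|_12 = 12 ⇒ 11

12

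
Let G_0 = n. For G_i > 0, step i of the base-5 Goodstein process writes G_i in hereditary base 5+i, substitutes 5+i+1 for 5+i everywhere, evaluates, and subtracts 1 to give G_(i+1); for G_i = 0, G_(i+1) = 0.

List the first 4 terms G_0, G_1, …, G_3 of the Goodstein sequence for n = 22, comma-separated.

[0] 22 ≡ 4·5 + 2 (base 5). Lift 6: 26. −1: 25.
[1] 25 ≡ 4·6 + 1 (base 6). Lift 7: 29. −1: 28.
[2] 28 ≡ 4·7 (base 7). Lift 8: 32. −1: 31.

22, 25, 28, 31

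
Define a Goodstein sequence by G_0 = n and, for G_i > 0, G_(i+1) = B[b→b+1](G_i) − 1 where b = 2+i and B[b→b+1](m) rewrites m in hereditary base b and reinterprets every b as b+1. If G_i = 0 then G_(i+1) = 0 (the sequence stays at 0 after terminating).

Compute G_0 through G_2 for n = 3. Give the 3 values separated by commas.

3, 3, 3

G_0 = 3. HB_2(3) = 2 + 1. Bump = 4. G_1 = 3.
G_1 = 3. HB_3(3) = 3. Bump = 4. G_2 = 3.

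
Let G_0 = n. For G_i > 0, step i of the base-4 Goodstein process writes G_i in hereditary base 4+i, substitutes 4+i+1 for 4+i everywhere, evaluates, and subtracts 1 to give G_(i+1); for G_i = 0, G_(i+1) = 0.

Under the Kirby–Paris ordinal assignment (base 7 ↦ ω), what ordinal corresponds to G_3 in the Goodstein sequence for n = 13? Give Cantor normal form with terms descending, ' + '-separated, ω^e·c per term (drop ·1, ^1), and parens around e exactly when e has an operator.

ω·2 + 4

13 —HB4→ 3·4 + 1 —bump→ 3·5 + 1 = 16 —(−1)→ 15
15 —HB5→ 3·5 —bump→ 3·6 = 18 —(−1)→ 17
17 —HB6→ 2·6 + 5 —bump→ 2·7 + 5 = 19 —(−1)→ 18
18 —HB7→ 2·7 + 4 —bump→ 2·8 + 4 = 20 —(−1)→ 19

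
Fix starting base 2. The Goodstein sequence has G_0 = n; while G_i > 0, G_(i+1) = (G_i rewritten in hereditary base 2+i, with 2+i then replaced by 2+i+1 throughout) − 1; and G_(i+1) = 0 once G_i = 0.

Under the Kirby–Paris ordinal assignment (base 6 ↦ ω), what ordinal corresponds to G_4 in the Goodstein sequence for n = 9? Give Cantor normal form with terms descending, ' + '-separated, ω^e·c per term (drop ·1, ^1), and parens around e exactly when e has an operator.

step 0: 9 = 2^(2 + 1) + 1; sub 3 for 2: 3^(3 + 1) + 1; = 82; G_1 = 82−1 = 81
step 1: 81 = 3^(3 + 1); sub 4 for 3: 4^(4 + 1); = 1024; G_2 = 1024−1 = 1023
step 2: 1023 = 3·4^4 + 3·4^3 + 3·4^2 + 3·4 + 3; sub 5 for 4: 3·5^5 + 3·5^3 + 3·5^2 + 3·5 + 3; = 9843; G_3 = 9843−1 = 9842
step 3: 9842 = 3·5^5 + 3·5^3 + 3·5^2 + 3·5 + 2; sub 6 for 5: 3·6^6 + 3·6^3 + 3·6^2 + 3·6 + 2; = 140744; G_4 = 140744−1 = 140743
step 4: 140743 = 3·6^6 + 3·6^3 + 3·6^2 + 3·6 + 1; sub 7 for 6: 3·7^7 + 3·7^3 + 3·7^2 + 3·7 + 1; = 2471827; G_5 = 2471827−1 = 2471826

ω^ω·3 + ω^3·3 + ω^2·3 + ω·3 + 1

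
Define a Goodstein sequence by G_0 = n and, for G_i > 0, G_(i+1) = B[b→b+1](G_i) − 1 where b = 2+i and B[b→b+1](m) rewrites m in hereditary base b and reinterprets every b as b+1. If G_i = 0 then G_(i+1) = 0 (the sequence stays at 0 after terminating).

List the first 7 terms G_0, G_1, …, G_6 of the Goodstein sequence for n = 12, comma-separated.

12, 107, 1065, 15685, 280019, 5764910, 134217867

i=0: 12 = 2^(2 + 1) + 2^2 (b=2); 2→3: 3^(3 + 1) + 3^3 = 108; 108−1 = 107
i=1: 107 = 3^(3 + 1) + 2·3^2 + 2·3 + 2 (b=3); 3→4: 4^(4 + 1) + 2·4^2 + 2·4 + 2 = 1066; 1066−1 = 1065
i=2: 1065 = 4^(4 + 1) + 2·4^2 + 2·4 + 1 (b=4); 4→5: 5^(5 + 1) + 2·5^2 + 2·5 + 1 = 15686; 15686−1 = 15685
i=3: 15685 = 5^(5 + 1) + 2·5^2 + 2·5 (b=5); 5→6: 6^(6 + 1) + 2·6^2 + 2·6 = 280020; 280020−1 = 280019
i=4: 280019 = 6^(6 + 1) + 2·6^2 + 6 + 5 (b=6); 6→7: 7^(7 + 1) + 2·7^2 + 7 + 5 = 5764911; 5764911−1 = 5764910
i=5: 5764910 = 7^(7 + 1) + 2·7^2 + 7 + 4 (b=7); 7→8: 8^(8 + 1) + 2·8^2 + 8 + 4 = 134217868; 134217868−1 = 134217867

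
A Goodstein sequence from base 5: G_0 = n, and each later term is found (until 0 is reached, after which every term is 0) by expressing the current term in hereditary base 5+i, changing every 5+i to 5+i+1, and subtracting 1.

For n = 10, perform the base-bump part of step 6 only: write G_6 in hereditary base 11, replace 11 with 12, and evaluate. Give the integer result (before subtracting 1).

12

step 0: 10 = 2·5; sub 6 for 5: 2·6; = 12; G_1 = 12−1 = 11
step 1: 11 = 6 + 5; sub 7 for 6: 7 + 5; = 12; G_2 = 12−1 = 11
step 2: 11 = 7 + 4; sub 8 for 7: 8 + 4; = 12; G_3 = 12−1 = 11
step 3: 11 = 8 + 3; sub 9 for 8: 9 + 3; = 12; G_4 = 12−1 = 11
step 4: 11 = 9 + 2; sub 10 for 9: 10 + 2; = 12; G_5 = 12−1 = 11
step 5: 11 = 10 + 1; sub 11 for 10: 11 + 1; = 12; G_6 = 12−1 = 11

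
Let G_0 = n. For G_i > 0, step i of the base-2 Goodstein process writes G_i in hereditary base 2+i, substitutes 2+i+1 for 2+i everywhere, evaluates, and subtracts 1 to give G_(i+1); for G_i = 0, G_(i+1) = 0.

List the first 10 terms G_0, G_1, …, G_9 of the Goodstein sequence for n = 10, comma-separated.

10 —HB2→ 2^(2 + 1) + 2 —bump→ 3^(3 + 1) + 3 = 84 —(−1)→ 83
83 —HB3→ 3^(3 + 1) + 2 —bump→ 4^(4 + 1) + 2 = 1026 —(−1)→ 1025
1025 —HB4→ 4^(4 + 1) + 1 —bump→ 5^(5 + 1) + 1 = 15626 —(−1)→ 15625
15625 —HB5→ 5^(5 + 1) —bump→ 6^(6 + 1) = 279936 —(−1)→ 279935
279935 —HB6→ 5·6^6 + 5·6^5 + 5·6^4 + 5·6^3 + 5·6^2 + 5·6 + 5 —bump→ 5·7^7 + 5·7^5 + 5·7^4 + 5·7^3 + 5·7^2 + 5·7 + 5 = 4215755 —(−1)→ 4215754
4215754 —HB7→ 5·7^7 + 5·7^5 + 5·7^4 + 5·7^3 + 5·7^2 + 5·7 + 4 —bump→ 5·8^8 + 5·8^5 + 5·8^4 + 5·8^3 + 5·8^2 + 5·8 + 4 = 84073324 —(−1)→ 84073323
84073323 —HB8→ 5·8^8 + 5·8^5 + 5·8^4 + 5·8^3 + 5·8^2 + 5·8 + 3 —bump→ 5·9^9 + 5·9^5 + 5·9^4 + 5·9^3 + 5·9^2 + 5·9 + 3 = 1937434593 —(−1)→ 1937434592
1937434592 —HB9→ 5·9^9 + 5·9^5 + 5·9^4 + 5·9^3 + 5·9^2 + 5·9 + 2 —bump→ 5·10^10 + 5·10^5 + 5·10^4 + 5·10^3 + 5·10^2 + 5·10 + 2 = 50000555552 —(−1)→ 50000555551
50000555551 —HB10→ 5·10^10 + 5·10^5 + 5·10^4 + 5·10^3 + 5·10^2 + 5·10 + 1 —bump→ 5·11^11 + 5·11^5 + 5·11^4 + 5·11^3 + 5·11^2 + 5·11 + 1 = 1426559238831 —(−1)→ 1426559238830

10, 83, 1025, 15625, 279935, 4215754, 84073323, 1937434592, 50000555551, 1426559238830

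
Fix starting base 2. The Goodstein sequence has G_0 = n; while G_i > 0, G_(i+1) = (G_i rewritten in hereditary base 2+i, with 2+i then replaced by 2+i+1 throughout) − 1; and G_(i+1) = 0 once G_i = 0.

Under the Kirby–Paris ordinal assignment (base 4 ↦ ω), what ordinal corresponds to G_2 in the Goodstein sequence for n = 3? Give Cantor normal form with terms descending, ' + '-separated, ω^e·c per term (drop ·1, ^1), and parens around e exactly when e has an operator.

3

(0) 3|_2 = 2 + 1 ↦ 3 + 1|_3 = 4 ⇒ 3
(1) 3|_3 = 3 ↦ 4|_4 = 4 ⇒ 3
(2) 3|_4 = 3 ↦ 3|_5 = 3 ⇒ 2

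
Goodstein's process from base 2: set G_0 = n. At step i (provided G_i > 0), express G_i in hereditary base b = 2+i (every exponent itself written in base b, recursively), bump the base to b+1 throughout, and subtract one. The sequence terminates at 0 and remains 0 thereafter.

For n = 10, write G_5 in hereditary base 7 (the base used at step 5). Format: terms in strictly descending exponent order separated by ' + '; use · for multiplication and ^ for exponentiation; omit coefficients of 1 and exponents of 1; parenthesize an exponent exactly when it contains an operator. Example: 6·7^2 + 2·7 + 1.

5·7^7 + 5·7^5 + 5·7^4 + 5·7^3 + 5·7^2 + 5·7 + 4

G_0 = 10. HB_2(10) = 2^(2 + 1) + 2. Bump = 84. G_1 = 83.
G_1 = 83. HB_3(83) = 3^(3 + 1) + 2. Bump = 1026. G_2 = 1025.
G_2 = 1025. HB_4(1025) = 4^(4 + 1) + 1. Bump = 15626. G_3 = 15625.
G_3 = 15625. HB_5(15625) = 5^(5 + 1). Bump = 279936. G_4 = 279935.
G_4 = 279935. HB_6(279935) = 5·6^6 + 5·6^5 + 5·6^4 + 5·6^3 + 5·6^2 + 5·6 + 5. Bump = 4215755. G_5 = 4215754.
G_5 = 4215754. HB_7(4215754) = 5·7^7 + 5·7^5 + 5·7^4 + 5·7^3 + 5·7^2 + 5·7 + 4. Bump = 84073324. G_6 = 84073323.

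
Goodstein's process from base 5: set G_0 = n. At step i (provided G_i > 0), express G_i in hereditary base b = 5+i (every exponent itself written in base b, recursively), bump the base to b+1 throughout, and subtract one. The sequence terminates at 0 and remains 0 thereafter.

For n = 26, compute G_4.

step 0: 26 = 5^2 + 1; sub 6 for 5: 6^2 + 1; = 37; G_1 = 37−1 = 36
step 1: 36 = 6^2; sub 7 for 6: 7^2; = 49; G_2 = 49−1 = 48
step 2: 48 = 6·7 + 6; sub 8 for 7: 6·8 + 6; = 54; G_3 = 54−1 = 53
step 3: 53 = 6·8 + 5; sub 9 for 8: 6·9 + 5; = 59; G_4 = 59−1 = 58
step 4: 58 = 6·9 + 4; sub 10 for 9: 6·10 + 4; = 64; G_5 = 64−1 = 63

58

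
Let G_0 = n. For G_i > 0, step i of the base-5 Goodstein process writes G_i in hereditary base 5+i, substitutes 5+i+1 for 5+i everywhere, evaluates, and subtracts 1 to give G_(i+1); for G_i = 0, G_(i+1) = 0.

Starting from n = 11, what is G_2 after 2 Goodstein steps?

13

[0] 11 ≡ 2·5 + 1 (base 5). Lift 6: 13. −1: 12.
[1] 12 ≡ 2·6 (base 6). Lift 7: 14. −1: 13.
[2] 13 ≡ 7 + 6 (base 7). Lift 8: 14. −1: 13.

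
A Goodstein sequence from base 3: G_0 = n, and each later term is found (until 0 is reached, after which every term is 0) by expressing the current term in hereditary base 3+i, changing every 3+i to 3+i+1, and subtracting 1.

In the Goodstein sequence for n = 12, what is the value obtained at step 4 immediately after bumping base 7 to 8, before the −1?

base 3: 12 = 3^2 + 3; at 4: 4^2 + 4 = 20; next = 19
base 4: 19 = 4^2 + 3; at 5: 5^2 + 3 = 28; next = 27
base 5: 27 = 5^2 + 2; at 6: 6^2 + 2 = 38; next = 37
base 6: 37 = 6^2 + 1; at 7: 7^2 + 1 = 50; next = 49

64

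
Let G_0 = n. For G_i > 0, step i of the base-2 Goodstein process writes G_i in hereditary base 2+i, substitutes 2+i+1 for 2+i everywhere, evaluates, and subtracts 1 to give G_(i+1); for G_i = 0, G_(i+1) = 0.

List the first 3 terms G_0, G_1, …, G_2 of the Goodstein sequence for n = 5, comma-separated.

i=0: 5 = 2^2 + 1 (b=2); 2→3: 3^3 + 1 = 28; 28−1 = 27
i=1: 27 = 3^3 (b=3); 3→4: 4^4 = 256; 256−1 = 255

5, 27, 255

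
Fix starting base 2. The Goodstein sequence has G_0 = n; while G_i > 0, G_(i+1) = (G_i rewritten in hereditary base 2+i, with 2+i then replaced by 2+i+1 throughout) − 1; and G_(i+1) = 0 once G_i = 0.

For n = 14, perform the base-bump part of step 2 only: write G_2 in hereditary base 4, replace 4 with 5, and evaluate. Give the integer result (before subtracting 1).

i=0: 14 = 2^(2 + 1) + 2^2 + 2 (b=2); 2→3: 3^(3 + 1) + 3^3 + 3 = 111; 111−1 = 110
i=1: 110 = 3^(3 + 1) + 3^3 + 2 (b=3); 3→4: 4^(4 + 1) + 4^4 + 2 = 1282; 1282−1 = 1281
i=2: 1281 = 4^(4 + 1) + 4^4 + 1 (b=4); 4→5: 5^(5 + 1) + 5^5 + 1 = 18751; 18751−1 = 18750

18751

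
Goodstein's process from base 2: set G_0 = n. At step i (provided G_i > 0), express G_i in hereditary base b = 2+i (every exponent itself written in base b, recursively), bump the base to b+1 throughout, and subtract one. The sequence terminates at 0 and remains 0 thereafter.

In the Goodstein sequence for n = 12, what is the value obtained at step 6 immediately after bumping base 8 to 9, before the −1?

3486784575

base 2: 12 = 2^(2 + 1) + 2^2; at 3: 3^(3 + 1) + 3^3 = 108; next = 107
base 3: 107 = 3^(3 + 1) + 2·3^2 + 2·3 + 2; at 4: 4^(4 + 1) + 2·4^2 + 2·4 + 2 = 1066; next = 1065
base 4: 1065 = 4^(4 + 1) + 2·4^2 + 2·4 + 1; at 5: 5^(5 + 1) + 2·5^2 + 2·5 + 1 = 15686; next = 15685
base 5: 15685 = 5^(5 + 1) + 2·5^2 + 2·5; at 6: 6^(6 + 1) + 2·6^2 + 2·6 = 280020; next = 280019
base 6: 280019 = 6^(6 + 1) + 2·6^2 + 6 + 5; at 7: 7^(7 + 1) + 2·7^2 + 7 + 5 = 5764911; next = 5764910
base 7: 5764910 = 7^(7 + 1) + 2·7^2 + 7 + 4; at 8: 8^(8 + 1) + 2·8^2 + 8 + 4 = 134217868; next = 134217867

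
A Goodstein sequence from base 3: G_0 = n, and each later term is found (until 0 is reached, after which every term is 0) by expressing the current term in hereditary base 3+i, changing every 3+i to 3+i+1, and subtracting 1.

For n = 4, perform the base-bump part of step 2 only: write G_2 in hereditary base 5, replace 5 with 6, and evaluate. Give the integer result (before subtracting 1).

4

G_0 = 4. HB_3(4) = 3 + 1. Bump = 5. G_1 = 4.
G_1 = 4. HB_4(4) = 4. Bump = 5. G_2 = 4.
G_2 = 4. HB_5(4) = 4. Bump = 4. G_3 = 3.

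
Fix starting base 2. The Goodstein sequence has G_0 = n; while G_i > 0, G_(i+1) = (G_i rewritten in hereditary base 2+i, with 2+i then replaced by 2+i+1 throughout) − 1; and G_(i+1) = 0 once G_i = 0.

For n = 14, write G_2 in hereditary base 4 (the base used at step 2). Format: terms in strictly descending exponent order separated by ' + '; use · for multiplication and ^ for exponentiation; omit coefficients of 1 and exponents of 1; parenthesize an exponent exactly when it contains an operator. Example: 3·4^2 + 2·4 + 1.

G_0=14  [base 2] 2^(2 + 1) + 2^2 + 2  →[2↦3]→  3^(3 + 1) + 3^3 + 3 = 111  −1 ⇒ G_1=110
G_1=110  [base 3] 3^(3 + 1) + 3^3 + 2  →[3↦4]→  4^(4 + 1) + 4^4 + 2 = 1282  −1 ⇒ G_2=1281
G_2=1281  [base 4] 4^(4 + 1) + 4^4 + 1  →[4↦5]→  5^(5 + 1) + 5^5 + 1 = 18751  −1 ⇒ G_3=18750

4^(4 + 1) + 4^4 + 1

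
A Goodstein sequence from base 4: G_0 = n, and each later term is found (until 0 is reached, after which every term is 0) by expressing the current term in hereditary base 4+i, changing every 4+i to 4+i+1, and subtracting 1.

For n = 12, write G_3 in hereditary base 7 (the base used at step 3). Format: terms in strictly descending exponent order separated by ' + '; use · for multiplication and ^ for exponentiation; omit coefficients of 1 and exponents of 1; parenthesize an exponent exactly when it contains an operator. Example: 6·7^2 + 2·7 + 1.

base 4: 12 = 3·4; at 5: 3·5 = 15; next = 14
base 5: 14 = 2·5 + 4; at 6: 2·6 + 4 = 16; next = 15
base 6: 15 = 2·6 + 3; at 7: 2·7 + 3 = 17; next = 16
base 7: 16 = 2·7 + 2; at 8: 2·8 + 2 = 18; next = 17

2·7 + 2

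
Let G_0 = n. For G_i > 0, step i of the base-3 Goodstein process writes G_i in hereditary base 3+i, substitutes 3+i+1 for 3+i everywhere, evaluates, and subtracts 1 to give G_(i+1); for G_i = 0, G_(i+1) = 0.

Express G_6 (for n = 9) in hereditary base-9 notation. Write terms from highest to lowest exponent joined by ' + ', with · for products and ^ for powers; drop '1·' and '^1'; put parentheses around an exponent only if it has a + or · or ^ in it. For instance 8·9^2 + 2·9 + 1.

step 0: 9 = 3^2; sub 4 for 3: 4^2; = 16; G_1 = 16−1 = 15
step 1: 15 = 3·4 + 3; sub 5 for 4: 3·5 + 3; = 18; G_2 = 18−1 = 17
step 2: 17 = 3·5 + 2; sub 6 for 5: 3·6 + 2; = 20; G_3 = 20−1 = 19
step 3: 19 = 3·6 + 1; sub 7 for 6: 3·7 + 1; = 22; G_4 = 22−1 = 21
step 4: 21 = 3·7; sub 8 for 7: 3·8; = 24; G_5 = 24−1 = 23
step 5: 23 = 2·8 + 7; sub 9 for 8: 2·9 + 7; = 25; G_6 = 25−1 = 24
step 6: 24 = 2·9 + 6; sub 10 for 9: 2·10 + 6; = 26; G_7 = 26−1 = 25

2·9 + 6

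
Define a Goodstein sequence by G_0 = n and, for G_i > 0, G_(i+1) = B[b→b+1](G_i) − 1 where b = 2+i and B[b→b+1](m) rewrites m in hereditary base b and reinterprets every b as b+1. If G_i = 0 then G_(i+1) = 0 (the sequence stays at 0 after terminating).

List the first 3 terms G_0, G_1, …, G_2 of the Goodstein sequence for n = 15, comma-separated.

15, 111, 1283

base 2: 15 = 2^(2 + 1) + 2^2 + 2 + 1; at 3: 3^(3 + 1) + 3^3 + 3 + 1 = 112; next = 111
base 3: 111 = 3^(3 + 1) + 3^3 + 3; at 4: 4^(4 + 1) + 4^4 + 4 = 1284; next = 1283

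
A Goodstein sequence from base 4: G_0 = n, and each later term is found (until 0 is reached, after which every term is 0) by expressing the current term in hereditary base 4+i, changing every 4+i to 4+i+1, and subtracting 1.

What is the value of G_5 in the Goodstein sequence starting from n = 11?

[0] 11 ≡ 2·4 + 3 (base 4). Lift 5: 13. −1: 12.
[1] 12 ≡ 2·5 + 2 (base 5). Lift 6: 14. −1: 13.
[2] 13 ≡ 2·6 + 1 (base 6). Lift 7: 15. −1: 14.
[3] 14 ≡ 2·7 (base 7). Lift 8: 16. −1: 15.
[4] 15 ≡ 8 + 7 (base 8). Lift 9: 16. −1: 15.
[5] 15 ≡ 9 + 6 (base 9). Lift 10: 16. −1: 15.

15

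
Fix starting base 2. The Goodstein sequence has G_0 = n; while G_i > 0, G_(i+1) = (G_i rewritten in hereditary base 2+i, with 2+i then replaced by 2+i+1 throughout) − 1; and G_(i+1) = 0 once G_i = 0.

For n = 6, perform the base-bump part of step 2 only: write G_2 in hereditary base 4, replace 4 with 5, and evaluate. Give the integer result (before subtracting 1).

G_0=6  [base 2] 2^2 + 2  →[2↦3]→  3^3 + 3 = 30  −1 ⇒ G_1=29
G_1=29  [base 3] 3^3 + 2  →[3↦4]→  4^4 + 2 = 258  −1 ⇒ G_2=257
G_2=257  [base 4] 4^4 + 1  →[4↦5]→  5^5 + 1 = 3126  −1 ⇒ G_3=3125

3126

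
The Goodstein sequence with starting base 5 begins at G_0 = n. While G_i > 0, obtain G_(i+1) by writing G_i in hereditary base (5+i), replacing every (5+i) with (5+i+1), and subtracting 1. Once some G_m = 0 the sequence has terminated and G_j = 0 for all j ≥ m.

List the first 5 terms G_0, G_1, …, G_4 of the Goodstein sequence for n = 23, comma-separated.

23, 26, 29, 32, 35

[0] 23 ≡ 4·5 + 3 (base 5). Lift 6: 27. −1: 26.
[1] 26 ≡ 4·6 + 2 (base 6). Lift 7: 30. −1: 29.
[2] 29 ≡ 4·7 + 1 (base 7). Lift 8: 33. −1: 32.
[3] 32 ≡ 4·8 (base 8). Lift 9: 36. −1: 35.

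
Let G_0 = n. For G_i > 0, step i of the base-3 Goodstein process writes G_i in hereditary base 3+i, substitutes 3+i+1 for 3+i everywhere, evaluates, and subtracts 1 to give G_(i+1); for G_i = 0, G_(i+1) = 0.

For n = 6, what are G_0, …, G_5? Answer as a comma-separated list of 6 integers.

6, 7, 7, 7, 7, 7

i=0: 6 = 2·3 (b=3); 3→4: 2·4 = 8; 8−1 = 7
i=1: 7 = 4 + 3 (b=4); 4→5: 5 + 3 = 8; 8−1 = 7
i=2: 7 = 5 + 2 (b=5); 5→6: 6 + 2 = 8; 8−1 = 7
i=3: 7 = 6 + 1 (b=6); 6→7: 7 + 1 = 8; 8−1 = 7
i=4: 7 = 7 (b=7); 7→8: 8 = 8; 8−1 = 7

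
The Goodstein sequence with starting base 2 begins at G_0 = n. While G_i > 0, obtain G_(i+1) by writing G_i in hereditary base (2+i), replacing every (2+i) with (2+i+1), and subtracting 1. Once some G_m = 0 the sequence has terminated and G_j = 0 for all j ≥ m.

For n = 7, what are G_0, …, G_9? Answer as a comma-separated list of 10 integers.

7, 30, 259, 3127, 46657, 823543, 16777215, 37665879, 77777775, 150051213

step 0: 7 = 2^2 + 2 + 1; sub 3 for 2: 3^3 + 3 + 1; = 31; G_1 = 31−1 = 30
step 1: 30 = 3^3 + 3; sub 4 for 3: 4^4 + 4; = 260; G_2 = 260−1 = 259
step 2: 259 = 4^4 + 3; sub 5 for 4: 5^5 + 3; = 3128; G_3 = 3128−1 = 3127
step 3: 3127 = 5^5 + 2; sub 6 for 5: 6^6 + 2; = 46658; G_4 = 46658−1 = 46657
step 4: 46657 = 6^6 + 1; sub 7 for 6: 7^7 + 1; = 823544; G_5 = 823544−1 = 823543
step 5: 823543 = 7^7; sub 8 for 7: 8^8; = 16777216; G_6 = 16777216−1 = 16777215
step 6: 16777215 = 7·8^7 + 7·8^6 + 7·8^5 + 7·8^4 + 7·8^3 + 7·8^2 + 7·8 + 7; sub 9 for 8: 7·9^7 + 7·9^6 + 7·9^5 + 7·9^4 + 7·9^3 + 7·9^2 + 7·9 + 7; = 37665880; G_7 = 37665880−1 = 37665879
step 7: 37665879 = 7·9^7 + 7·9^6 + 7·9^5 + 7·9^4 + 7·9^3 + 7·9^2 + 7·9 + 6; sub 10 for 9: 7·10^7 + 7·10^6 + 7·10^5 + 7·10^4 + 7·10^3 + 7·10^2 + 7·10 + 6; = 77777776; G_8 = 77777776−1 = 77777775
step 8: 77777775 = 7·10^7 + 7·10^6 + 7·10^5 + 7·10^4 + 7·10^3 + 7·10^2 + 7·10 + 5; sub 11 for 10: 7·11^7 + 7·11^6 + 7·11^5 + 7·11^4 + 7·11^3 + 7·11^2 + 7·11 + 5; = 150051214; G_9 = 150051214−1 = 150051213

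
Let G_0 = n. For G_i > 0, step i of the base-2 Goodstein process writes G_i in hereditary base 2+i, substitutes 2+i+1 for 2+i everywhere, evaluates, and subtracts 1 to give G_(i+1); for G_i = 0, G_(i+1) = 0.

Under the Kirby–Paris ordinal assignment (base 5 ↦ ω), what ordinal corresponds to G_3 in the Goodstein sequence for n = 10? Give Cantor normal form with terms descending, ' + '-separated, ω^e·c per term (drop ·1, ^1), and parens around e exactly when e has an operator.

ω^(ω + 1)

step 0: 10 = 2^(2 + 1) + 2; sub 3 for 2: 3^(3 + 1) + 3; = 84; G_1 = 84−1 = 83
step 1: 83 = 3^(3 + 1) + 2; sub 4 for 3: 4^(4 + 1) + 2; = 1026; G_2 = 1026−1 = 1025
step 2: 1025 = 4^(4 + 1) + 1; sub 5 for 4: 5^(5 + 1) + 1; = 15626; G_3 = 15626−1 = 15625
step 3: 15625 = 5^(5 + 1); sub 6 for 5: 6^(6 + 1); = 279936; G_4 = 279936−1 = 279935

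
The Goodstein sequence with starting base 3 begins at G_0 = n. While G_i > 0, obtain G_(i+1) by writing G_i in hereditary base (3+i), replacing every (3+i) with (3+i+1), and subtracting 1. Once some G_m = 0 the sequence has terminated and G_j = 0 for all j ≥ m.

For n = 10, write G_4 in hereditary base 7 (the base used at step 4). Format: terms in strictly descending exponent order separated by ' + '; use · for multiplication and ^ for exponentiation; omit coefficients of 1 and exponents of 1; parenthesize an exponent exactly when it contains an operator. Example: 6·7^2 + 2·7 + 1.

[0] 10 ≡ 3^2 + 1 (base 3). Lift 4: 17. −1: 16.
[1] 16 ≡ 4^2 (base 4). Lift 5: 25. −1: 24.
[2] 24 ≡ 4·5 + 4 (base 5). Lift 6: 28. −1: 27.
[3] 27 ≡ 4·6 + 3 (base 6). Lift 7: 31. −1: 30.
[4] 30 ≡ 4·7 + 2 (base 7). Lift 8: 34. −1: 33.

4·7 + 2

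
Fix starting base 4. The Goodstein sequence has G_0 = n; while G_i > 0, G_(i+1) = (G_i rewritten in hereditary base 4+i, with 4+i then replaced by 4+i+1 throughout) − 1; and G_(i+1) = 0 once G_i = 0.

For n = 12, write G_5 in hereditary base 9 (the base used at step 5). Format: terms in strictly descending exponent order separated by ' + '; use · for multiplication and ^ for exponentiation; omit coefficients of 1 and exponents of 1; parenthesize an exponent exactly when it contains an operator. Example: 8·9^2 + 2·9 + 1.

2·9

i=0: 12 = 3·4 (b=4); 4→5: 3·5 = 15; 15−1 = 14
i=1: 14 = 2·5 + 4 (b=5); 5→6: 2·6 + 4 = 16; 16−1 = 15
i=2: 15 = 2·6 + 3 (b=6); 6→7: 2·7 + 3 = 17; 17−1 = 16
i=3: 16 = 2·7 + 2 (b=7); 7→8: 2·8 + 2 = 18; 18−1 = 17
i=4: 17 = 2·8 + 1 (b=8); 8→9: 2·9 + 1 = 19; 19−1 = 18
i=5: 18 = 2·9 (b=9); 9→10: 2·10 = 20; 20−1 = 19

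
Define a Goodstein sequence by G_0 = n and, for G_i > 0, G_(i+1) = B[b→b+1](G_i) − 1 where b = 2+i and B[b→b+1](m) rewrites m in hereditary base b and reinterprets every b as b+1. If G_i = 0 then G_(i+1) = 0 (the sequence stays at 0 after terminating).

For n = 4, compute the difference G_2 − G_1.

15

base 2: 4 = 2^2; at 3: 3^3 = 27; next = 26
base 3: 26 = 2·3^2 + 2·3 + 2; at 4: 2·4^2 + 2·4 + 2 = 42; next = 41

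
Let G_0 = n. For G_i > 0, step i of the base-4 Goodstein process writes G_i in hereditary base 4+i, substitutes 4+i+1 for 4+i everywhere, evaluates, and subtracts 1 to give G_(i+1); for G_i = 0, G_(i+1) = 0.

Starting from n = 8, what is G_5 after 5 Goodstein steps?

9

base 4: 8 = 2·4; at 5: 2·5 = 10; next = 9
base 5: 9 = 5 + 4; at 6: 6 + 4 = 10; next = 9
base 6: 9 = 6 + 3; at 7: 7 + 3 = 10; next = 9
base 7: 9 = 7 + 2; at 8: 8 + 2 = 10; next = 9
base 8: 9 = 8 + 1; at 9: 9 + 1 = 10; next = 9
base 9: 9 = 9; at 10: 10 = 10; next = 9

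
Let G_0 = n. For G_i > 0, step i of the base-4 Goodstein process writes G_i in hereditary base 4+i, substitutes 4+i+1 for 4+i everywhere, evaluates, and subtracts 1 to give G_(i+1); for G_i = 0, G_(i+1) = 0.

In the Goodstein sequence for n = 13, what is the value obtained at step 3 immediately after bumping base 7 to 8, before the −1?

20

i=0: 13 = 3·4 + 1 (b=4); 4→5: 3·5 + 1 = 16; 16−1 = 15
i=1: 15 = 3·5 (b=5); 5→6: 3·6 = 18; 18−1 = 17
i=2: 17 = 2·6 + 5 (b=6); 6→7: 2·7 + 5 = 19; 19−1 = 18
i=3: 18 = 2·7 + 4 (b=7); 7→8: 2·8 + 4 = 20; 20−1 = 19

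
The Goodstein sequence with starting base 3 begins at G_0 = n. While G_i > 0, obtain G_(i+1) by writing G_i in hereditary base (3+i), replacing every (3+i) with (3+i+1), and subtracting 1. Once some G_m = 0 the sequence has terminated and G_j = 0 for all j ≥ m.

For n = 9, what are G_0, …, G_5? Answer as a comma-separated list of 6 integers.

9, 15, 17, 19, 21, 23

[0] 9 ≡ 3^2 (base 3). Lift 4: 16. −1: 15.
[1] 15 ≡ 3·4 + 3 (base 4). Lift 5: 18. −1: 17.
[2] 17 ≡ 3·5 + 2 (base 5). Lift 6: 20. −1: 19.
[3] 19 ≡ 3·6 + 1 (base 6). Lift 7: 22. −1: 21.
[4] 21 ≡ 3·7 (base 7). Lift 8: 24. −1: 23.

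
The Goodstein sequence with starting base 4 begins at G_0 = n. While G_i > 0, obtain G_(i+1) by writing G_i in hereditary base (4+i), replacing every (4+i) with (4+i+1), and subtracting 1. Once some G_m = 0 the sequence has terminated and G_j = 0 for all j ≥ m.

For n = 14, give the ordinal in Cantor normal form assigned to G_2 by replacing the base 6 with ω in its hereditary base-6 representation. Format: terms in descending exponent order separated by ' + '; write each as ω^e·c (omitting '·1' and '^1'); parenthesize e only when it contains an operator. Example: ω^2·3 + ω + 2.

14 —HB4→ 3·4 + 2 —bump→ 3·5 + 2 = 17 —(−1)→ 16
16 —HB5→ 3·5 + 1 —bump→ 3·6 + 1 = 19 —(−1)→ 18
18 —HB6→ 3·6 —bump→ 3·7 = 21 —(−1)→ 20

ω·3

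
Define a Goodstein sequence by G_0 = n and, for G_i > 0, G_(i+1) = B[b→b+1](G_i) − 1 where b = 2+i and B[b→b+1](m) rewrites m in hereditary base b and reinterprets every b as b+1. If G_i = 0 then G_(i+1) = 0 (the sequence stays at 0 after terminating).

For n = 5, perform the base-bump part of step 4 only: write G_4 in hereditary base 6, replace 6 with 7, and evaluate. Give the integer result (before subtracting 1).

1198

base 2: 5 = 2^2 + 1; at 3: 3^3 + 1 = 28; next = 27
base 3: 27 = 3^3; at 4: 4^4 = 256; next = 255
base 4: 255 = 3·4^3 + 3·4^2 + 3·4 + 3; at 5: 3·5^3 + 3·5^2 + 3·5 + 3 = 468; next = 467
base 5: 467 = 3·5^3 + 3·5^2 + 3·5 + 2; at 6: 3·6^3 + 3·6^2 + 3·6 + 2 = 776; next = 775
base 6: 775 = 3·6^3 + 3·6^2 + 3·6 + 1; at 7: 3·7^3 + 3·7^2 + 3·7 + 1 = 1198; next = 1197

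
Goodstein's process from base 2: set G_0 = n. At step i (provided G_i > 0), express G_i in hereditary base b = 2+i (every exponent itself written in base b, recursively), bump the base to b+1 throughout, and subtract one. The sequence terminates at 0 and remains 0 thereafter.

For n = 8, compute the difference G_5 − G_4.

1553800

[0] 8 ≡ 2^(2 + 1) (base 2). Lift 3: 81. −1: 80.
[1] 80 ≡ 2·3^3 + 2·3^2 + 2·3 + 2 (base 3). Lift 4: 554. −1: 553.
[2] 553 ≡ 2·4^4 + 2·4^2 + 2·4 + 1 (base 4). Lift 5: 6311. −1: 6310.
[3] 6310 ≡ 2·5^5 + 2·5^2 + 2·5 (base 5). Lift 6: 93396. −1: 93395.
[4] 93395 ≡ 2·6^6 + 2·6^2 + 6 + 5 (base 6). Lift 7: 1647196. −1: 1647195.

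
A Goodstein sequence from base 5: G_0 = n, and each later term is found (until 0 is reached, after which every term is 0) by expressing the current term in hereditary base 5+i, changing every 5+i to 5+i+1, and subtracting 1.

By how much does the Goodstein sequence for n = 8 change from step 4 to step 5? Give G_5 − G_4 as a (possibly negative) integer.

-1

G_0 = 8. HB_5(8) = 5 + 3. Bump = 9. G_1 = 8.
G_1 = 8. HB_6(8) = 6 + 2. Bump = 9. G_2 = 8.
G_2 = 8. HB_7(8) = 7 + 1. Bump = 9. G_3 = 8.
G_3 = 8. HB_8(8) = 8. Bump = 9. G_4 = 8.
G_4 = 8. HB_9(8) = 8. Bump = 8. G_5 = 7.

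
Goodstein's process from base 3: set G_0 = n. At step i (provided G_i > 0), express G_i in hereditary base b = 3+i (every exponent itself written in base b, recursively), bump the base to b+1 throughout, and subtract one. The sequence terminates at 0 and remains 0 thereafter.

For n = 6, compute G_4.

7

G_0=6  [base 3] 2·3  →[3↦4]→  2·4 = 8  −1 ⇒ G_1=7
G_1=7  [base 4] 4 + 3  →[4↦5]→  5 + 3 = 8  −1 ⇒ G_2=7
G_2=7  [base 5] 5 + 2  →[5↦6]→  6 + 2 = 8  −1 ⇒ G_3=7
G_3=7  [base 6] 6 + 1  →[6↦7]→  7 + 1 = 8  −1 ⇒ G_4=7
G_4=7  [base 7] 7  →[7↦8]→  8 = 8  −1 ⇒ G_5=7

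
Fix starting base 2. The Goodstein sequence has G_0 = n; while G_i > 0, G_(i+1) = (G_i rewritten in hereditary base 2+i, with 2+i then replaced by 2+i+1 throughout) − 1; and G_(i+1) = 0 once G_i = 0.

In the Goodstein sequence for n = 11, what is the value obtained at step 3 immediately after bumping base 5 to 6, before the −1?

11 —HB2→ 2^(2 + 1) + 2 + 1 —bump→ 3^(3 + 1) + 3 + 1 = 85 —(−1)→ 84
84 —HB3→ 3^(3 + 1) + 3 —bump→ 4^(4 + 1) + 4 = 1028 —(−1)→ 1027
1027 —HB4→ 4^(4 + 1) + 3 —bump→ 5^(5 + 1) + 3 = 15628 —(−1)→ 15627
15627 —HB5→ 5^(5 + 1) + 2 —bump→ 6^(6 + 1) + 2 = 279938 —(−1)→ 279937

279938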